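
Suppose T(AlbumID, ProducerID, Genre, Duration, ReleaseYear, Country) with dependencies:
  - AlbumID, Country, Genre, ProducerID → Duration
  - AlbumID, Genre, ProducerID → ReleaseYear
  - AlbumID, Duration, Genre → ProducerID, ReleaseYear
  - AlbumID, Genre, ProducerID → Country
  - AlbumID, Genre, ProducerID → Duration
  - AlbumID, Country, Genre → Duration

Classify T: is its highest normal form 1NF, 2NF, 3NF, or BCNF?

Candidate keys: {AlbumID, Country, Genre}, {AlbumID, Duration, Genre}, {AlbumID, Genre, ProducerID}. Prime attributes: {AlbumID, Country, Duration, Genre, ProducerID}.
Every FD has a superkey on the left, so the relation is in BCNF.

BCNF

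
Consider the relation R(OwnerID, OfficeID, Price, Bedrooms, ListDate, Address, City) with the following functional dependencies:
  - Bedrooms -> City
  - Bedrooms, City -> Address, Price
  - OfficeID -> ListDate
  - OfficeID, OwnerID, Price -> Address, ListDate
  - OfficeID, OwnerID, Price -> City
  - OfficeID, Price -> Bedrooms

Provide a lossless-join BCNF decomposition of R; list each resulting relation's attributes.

{Address, Bedrooms, City, Price}; {Bedrooms, OfficeID, OwnerID}; {ListDate, OfficeID}

Candidate keys of the original relation: {Bedrooms, OfficeID, OwnerID}, {OfficeID, OwnerID, Price}.
{Address, Bedrooms, City, ListDate, OfficeID, OwnerID, Price}: {Bedrooms} determines {Address, Bedrooms, City, Price} here but is not a superkey — split on Bedrooms -> Address, City, Price, giving {Address, Bedrooms, City, Price} and {Bedrooms, ListDate, OfficeID, OwnerID}.
{Address, Bedrooms, City, Price}: every determinant is a superkey — BCNF.
{Bedrooms, ListDate, OfficeID, OwnerID}: {OfficeID} determines {ListDate, OfficeID} here but is not a superkey — split on OfficeID -> ListDate, giving {ListDate, OfficeID} and {Bedrooms, OfficeID, OwnerID}.
{ListDate, OfficeID}: every determinant is a superkey — BCNF.
{Bedrooms, OfficeID, OwnerID}: every determinant is a superkey — BCNF.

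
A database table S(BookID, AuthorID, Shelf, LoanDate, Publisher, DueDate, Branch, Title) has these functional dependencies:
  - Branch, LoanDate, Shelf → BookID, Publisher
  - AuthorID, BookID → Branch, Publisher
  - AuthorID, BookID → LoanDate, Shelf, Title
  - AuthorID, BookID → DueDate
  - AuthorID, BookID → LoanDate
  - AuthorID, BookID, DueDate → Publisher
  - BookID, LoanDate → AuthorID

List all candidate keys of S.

{AuthorID, BookID}⁺ = {AuthorID, BookID, Branch, DueDate, LoanDate, Publisher, Shelf, Title} — all of the relation — so {AuthorID, BookID} is a candidate key.
{BookID, LoanDate}⁺ = {AuthorID, BookID, Branch, DueDate, LoanDate, Publisher, Shelf, Title} — all of the relation — so {BookID, LoanDate} is a candidate key.
{Branch, LoanDate, Shelf}⁺ = {AuthorID, BookID, Branch, DueDate, LoanDate, Publisher, Shelf, Title} — all of the relation — so {Branch, LoanDate, Shelf} is a candidate key.
These are minimal and exhaustive — every other superkey contains one of them.

{AuthorID, BookID}, {BookID, LoanDate}, {Branch, LoanDate, Shelf}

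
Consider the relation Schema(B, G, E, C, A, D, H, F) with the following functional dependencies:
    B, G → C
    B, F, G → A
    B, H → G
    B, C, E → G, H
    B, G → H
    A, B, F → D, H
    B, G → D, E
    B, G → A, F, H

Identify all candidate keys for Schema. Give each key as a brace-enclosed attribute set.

{A, B, F}, {B, C, E}, {B, G}, {B, H}

{B} never appears on the right of any FD, so every key must include it.
Closure of {B, G} is {A, B, C, D, E, F, G, H}, the whole schema; {B, G} is a candidate key.
Closure of {B, H} is {A, B, C, D, E, F, G, H}, the whole schema; {B, H} is a candidate key.
Closure of {A, B, F} is {A, B, C, D, E, F, G, H}, the whole schema; {A, B, F} is a candidate key.
Closure of {B, C, E} is {A, B, C, D, E, F, G, H}, the whole schema; {B, C, E} is a candidate key.
No proper subset of any of these is a key, and no other minimal superkey exists.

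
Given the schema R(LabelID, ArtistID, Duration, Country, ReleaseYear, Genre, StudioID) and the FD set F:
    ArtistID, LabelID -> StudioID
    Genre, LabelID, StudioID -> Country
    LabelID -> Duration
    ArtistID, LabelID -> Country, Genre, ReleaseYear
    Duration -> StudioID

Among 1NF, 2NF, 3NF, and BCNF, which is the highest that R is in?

1NF

Candidate key: {ArtistID, LabelID}. Prime attributes: {ArtistID, LabelID}.
Genre, LabelID, StudioID -> Country breaks BCNF: {Genre, LabelID, StudioID}⁺ = {Country, Duration, Genre, LabelID, StudioID}, so {Genre, LabelID, StudioID} is not a superkey.
Genre, LabelID, StudioID -> Country determines the non-prime attribute {Country} from a non-superkey — 3NF is violated.
{LabelID} is a proper subset of the key {ArtistID, LabelID}, and {LabelID}⁺ contains the non-prime attributes {Duration, StudioID} — a partial dependency, so 2NF is violated.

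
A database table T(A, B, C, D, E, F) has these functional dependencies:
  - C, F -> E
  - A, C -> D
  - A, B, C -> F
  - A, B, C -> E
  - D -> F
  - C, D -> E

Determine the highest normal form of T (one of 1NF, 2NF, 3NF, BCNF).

Candidate key: {A, B, C}. Prime attributes: {A, B, C}.
C, F -> E: {C, F}⁺ = {C, E, F}, which is not all of the attributes, so the left side is not a superkey — BCNF is violated.
C, F -> E has non-prime {E} on the right and a non-superkey on the left, so 3NF fails.
The proper key subset {A, C} of {A, B, C} determines non-prime {D, E, F}, so the relation is not even in 2NF.

1NF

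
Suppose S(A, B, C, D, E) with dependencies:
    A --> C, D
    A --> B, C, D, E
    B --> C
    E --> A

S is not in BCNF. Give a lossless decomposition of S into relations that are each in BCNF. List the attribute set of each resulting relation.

Candidate keys of the original relation: {A}, {E}.
Within {A, B, C, D, E}: {B}⁺ ∩ {A, B, C, D, E} = {B, C}, not the whole set, so B --> C violates BCNF; decompose into {B, C} and {A, B, D, E}.
{B, C}: every determinant is a superkey — BCNF.
{A, B, D, E}: every determinant is a superkey — BCNF.

{A, B, D, E}; {B, C}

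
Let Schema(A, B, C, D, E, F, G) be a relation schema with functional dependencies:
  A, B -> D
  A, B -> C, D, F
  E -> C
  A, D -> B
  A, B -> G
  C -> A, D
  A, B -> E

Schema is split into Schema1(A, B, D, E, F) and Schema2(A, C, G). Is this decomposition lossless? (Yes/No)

No

The shared attributes are {A} and {A}⁺ = {A}.
Schema1 ⊄ {A} and Schema2 ⊄ {A}, so the split is lossy.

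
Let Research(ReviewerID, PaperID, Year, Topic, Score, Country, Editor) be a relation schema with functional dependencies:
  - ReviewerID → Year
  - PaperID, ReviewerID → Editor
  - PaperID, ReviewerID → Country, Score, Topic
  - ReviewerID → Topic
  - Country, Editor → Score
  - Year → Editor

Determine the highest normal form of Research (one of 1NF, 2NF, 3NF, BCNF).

Candidate key: {PaperID, ReviewerID}. Prime attributes: {PaperID, ReviewerID}.
For ReviewerID → Year we have {ReviewerID}⁺ = {Editor, ReviewerID, Topic, Year}; {ReviewerID} is not a superkey, so BCNF fails.
Because {Year} is non-prime and the left side of ReviewerID → Year is not a superkey, the relation is not in 3NF.
Since {ReviewerID} ⊂ {PaperID, ReviewerID} and {ReviewerID}⁺ ⊇ {Editor, Topic, Year} with {Editor, Topic, Year} non-prime, there is a partial dependency; 2NF fails.

1NF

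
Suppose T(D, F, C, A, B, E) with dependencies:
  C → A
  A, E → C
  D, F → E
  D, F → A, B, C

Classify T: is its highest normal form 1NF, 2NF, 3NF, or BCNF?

2NF

Candidate key: {D, F}. Prime attributes: {D, F}.
C → A breaks BCNF: {C}⁺ = {A, C}, so {C} is not a superkey.
Because {A} is non-prime and the left side of C → A is not a superkey, the relation is not in 3NF.
Checking every proper subset of each key, none determines a non-prime attribute — 2NF is satisfied.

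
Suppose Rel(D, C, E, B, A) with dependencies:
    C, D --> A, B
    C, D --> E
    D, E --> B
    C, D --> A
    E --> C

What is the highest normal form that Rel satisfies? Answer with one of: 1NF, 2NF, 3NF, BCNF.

3NF

Candidate keys: {C, D}, {D, E}. Prime attributes: {C, D, E}.
E --> C: {E}⁺ = {C, E}, which is not all of the attributes, so the left side is not a superkey — BCNF is violated.
But every attribute on its right side ({C}) is prime, and the same holds for every other non-superkey FD, so 3NF still holds.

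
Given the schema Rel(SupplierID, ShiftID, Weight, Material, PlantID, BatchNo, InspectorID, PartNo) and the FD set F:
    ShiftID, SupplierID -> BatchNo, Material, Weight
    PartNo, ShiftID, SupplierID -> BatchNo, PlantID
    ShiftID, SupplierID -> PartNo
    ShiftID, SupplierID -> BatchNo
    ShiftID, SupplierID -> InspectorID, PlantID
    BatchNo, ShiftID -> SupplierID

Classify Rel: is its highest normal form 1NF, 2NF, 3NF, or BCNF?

Candidate keys: {BatchNo, ShiftID}, {ShiftID, SupplierID}. Prime attributes: {BatchNo, ShiftID, SupplierID}.
Each dependency's left side is a superkey — BCNF holds.

BCNF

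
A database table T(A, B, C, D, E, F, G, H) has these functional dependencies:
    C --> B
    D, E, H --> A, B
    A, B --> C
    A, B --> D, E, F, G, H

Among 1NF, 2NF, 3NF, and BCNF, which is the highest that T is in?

Candidate keys: {A, B}, {A, C}, {D, E, H}. Prime attributes: {A, B, C, D, E, H}.
C --> B: {C}⁺ = {B, C}, which is not all of the attributes, so the left side is not a superkey — BCNF is violated.
Its right-hand attributes {B} are all prime, as are those of every other non-superkey FD — the relation is in 3NF.

3NF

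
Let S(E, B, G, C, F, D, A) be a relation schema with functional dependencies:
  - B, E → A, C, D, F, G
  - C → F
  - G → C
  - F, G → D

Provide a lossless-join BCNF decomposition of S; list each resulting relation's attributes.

Candidate key of the original relation: {B, E}.
{A, B, C, D, E, F, G}: {C} determines {C, F} here but is not a superkey — split on C → F, giving {C, F} and {A, B, C, D, E, G}.
{C, F}: every determinant is a superkey — BCNF.
{A, B, C, D, E, G}: {G} determines {C, D, G} here but is not a superkey — split on G → C, D, giving {C, D, G} and {A, B, E, G}.
{C, D, G}: every determinant is a superkey — BCNF.
{A, B, E, G}: every determinant is a superkey — BCNF.

{A, B, E, G}; {C, D, G}; {C, F}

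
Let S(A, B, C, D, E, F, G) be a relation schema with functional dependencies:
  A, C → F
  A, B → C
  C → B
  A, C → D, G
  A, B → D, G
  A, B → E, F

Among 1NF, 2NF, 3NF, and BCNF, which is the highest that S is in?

Candidate keys: {A, B}, {A, C}. Prime attributes: {A, B, C}.
C → B breaks BCNF: {C}⁺ = {B, C}, so {C} is not a superkey.
But every attribute on its right side ({B}) is prime, and the same holds for every other non-superkey FD, so 3NF still holds.

3NF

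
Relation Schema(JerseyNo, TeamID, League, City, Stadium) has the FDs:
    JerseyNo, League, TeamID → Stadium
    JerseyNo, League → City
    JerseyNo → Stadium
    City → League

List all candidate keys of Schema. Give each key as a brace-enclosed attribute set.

{City, JerseyNo, TeamID}, {JerseyNo, League, TeamID}

No FD produces {JerseyNo, TeamID}, so they must be in every candidate key.
{City, JerseyNo, TeamID} is a candidate key since {City, JerseyNo, TeamID}⁺ = {City, JerseyNo, League, Stadium, TeamID} covers every attribute.
{JerseyNo, League, TeamID} is a candidate key since {JerseyNo, League, TeamID}⁺ = {City, JerseyNo, League, Stadium, TeamID} covers every attribute.
These are minimal and exhaustive — every other superkey contains one of them.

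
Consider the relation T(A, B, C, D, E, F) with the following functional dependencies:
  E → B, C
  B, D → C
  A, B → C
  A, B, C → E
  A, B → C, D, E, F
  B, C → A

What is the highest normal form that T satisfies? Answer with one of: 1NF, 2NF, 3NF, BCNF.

BCNF

Candidate keys: {A, B}, {B, C}, {B, D}, {E}. Prime attributes: {A, B, C, D, E}.
Each dependency's left side is a superkey — BCNF holds.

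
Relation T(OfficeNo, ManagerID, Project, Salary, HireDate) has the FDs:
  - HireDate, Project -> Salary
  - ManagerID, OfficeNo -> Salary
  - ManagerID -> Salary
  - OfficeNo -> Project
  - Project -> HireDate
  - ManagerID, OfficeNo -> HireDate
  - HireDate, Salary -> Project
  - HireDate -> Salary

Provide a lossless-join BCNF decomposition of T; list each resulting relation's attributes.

Candidate key of the original relation: {ManagerID, OfficeNo}.
Within {HireDate, ManagerID, OfficeNo, Project, Salary}: {HireDate, Project}⁺ ∩ {HireDate, ManagerID, OfficeNo, Project, Salary} = {HireDate, Project, Salary}, not the whole set, so HireDate, Project -> Salary violates BCNF; decompose into {HireDate, Project, Salary} and {HireDate, ManagerID, OfficeNo, Project}.
{HireDate, Project, Salary} is in BCNF.
Within {HireDate, ManagerID, OfficeNo, Project}: {OfficeNo}⁺ ∩ {HireDate, ManagerID, OfficeNo, Project} = {HireDate, OfficeNo, Project}, not the whole set, so OfficeNo -> HireDate, Project violates BCNF; decompose into {HireDate, OfficeNo, Project} and {ManagerID, OfficeNo}.
Within {HireDate, OfficeNo, Project}: {Project}⁺ ∩ {HireDate, OfficeNo, Project} = {HireDate, Project}, not the whole set, so Project -> HireDate violates BCNF; decompose into {HireDate, Project} and {OfficeNo, Project}.
{HireDate, Project} is in BCNF.
{OfficeNo, Project} is in BCNF.
{ManagerID, OfficeNo} is in BCNF.

{HireDate, Project, Salary}; {ManagerID, OfficeNo}; {OfficeNo, Project}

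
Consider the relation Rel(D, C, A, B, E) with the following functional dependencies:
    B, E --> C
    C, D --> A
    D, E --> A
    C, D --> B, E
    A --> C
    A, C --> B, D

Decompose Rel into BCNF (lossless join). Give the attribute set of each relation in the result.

Candidate keys of the original relation: {A}, {C, D}, {D, E}.
{A, B, C, D, E}: {B, E} determines {B, C, E} here but is not a superkey — split on B, E --> C, giving {B, C, E} and {A, B, D, E}.
{B, C, E} is in BCNF.
{A, B, D, E} is in BCNF.

{A, B, D, E}; {B, C, E}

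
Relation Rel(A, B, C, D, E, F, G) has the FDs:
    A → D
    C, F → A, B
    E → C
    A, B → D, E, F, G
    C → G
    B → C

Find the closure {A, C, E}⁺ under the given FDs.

{A, C, D, E, G}

Start with {A, C, E}.
A → D applies; add {D} → now {A, C, D, E}.
C → G applies; add {G} → now {A, C, D, E, G}.
No further FD applies.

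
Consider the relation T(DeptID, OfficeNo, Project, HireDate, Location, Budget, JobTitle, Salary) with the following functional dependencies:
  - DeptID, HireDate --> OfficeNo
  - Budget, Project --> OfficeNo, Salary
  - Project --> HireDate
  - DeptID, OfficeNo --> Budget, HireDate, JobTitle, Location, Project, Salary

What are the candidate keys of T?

{DeptID, HireDate}, {DeptID, OfficeNo}, {DeptID, Project}

{DeptID} never appears on the right of any FD, so every key must include it.
{DeptID, HireDate}⁺ = {Budget, DeptID, HireDate, JobTitle, Location, OfficeNo, Project, Salary} — all of the relation — so {DeptID, HireDate} is a candidate key.
{DeptID, OfficeNo}⁺ = {Budget, DeptID, HireDate, JobTitle, Location, OfficeNo, Project, Salary} — all of the relation — so {DeptID, OfficeNo} is a candidate key.
{DeptID, Project}⁺ = {Budget, DeptID, HireDate, JobTitle, Location, OfficeNo, Project, Salary} — all of the relation — so {DeptID, Project} is a candidate key.
These are minimal and exhaustive — every other superkey contains one of them.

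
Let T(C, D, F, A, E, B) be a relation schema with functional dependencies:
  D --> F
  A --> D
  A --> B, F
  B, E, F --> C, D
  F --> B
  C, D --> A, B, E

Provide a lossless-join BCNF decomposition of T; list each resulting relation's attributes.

{A, C, E}; {A, D}; {B, F}; {D, F}

Candidate keys of the original relation: {A, C}, {A, E}, {C, D}, {D, E}, {E, F}.
{A, B, C, D, E, F}: {D} determines {B, D, F} here but is not a superkey — split on D --> B, F, giving {B, D, F} and {A, C, D, E}.
{B, D, F}: {F} determines {B, F} here but is not a superkey — split on F --> B, giving {B, F} and {D, F}.
{B, F} has no BCNF violation.
{D, F} has no BCNF violation.
{A, C, D, E}: {A} determines {A, D} here but is not a superkey — split on A --> D, giving {A, D} and {A, C, E}.
{A, D} has no BCNF violation.
{A, C, E} has no BCNF violation.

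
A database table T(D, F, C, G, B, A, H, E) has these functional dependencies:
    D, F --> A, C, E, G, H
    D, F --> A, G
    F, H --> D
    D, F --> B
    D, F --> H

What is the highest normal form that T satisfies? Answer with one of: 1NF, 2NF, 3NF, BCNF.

BCNF

Candidate keys: {D, F}, {F, H}. Prime attributes: {D, F, H}.
The left-hand side of every FD is a superkey, so BCNF is satisfied.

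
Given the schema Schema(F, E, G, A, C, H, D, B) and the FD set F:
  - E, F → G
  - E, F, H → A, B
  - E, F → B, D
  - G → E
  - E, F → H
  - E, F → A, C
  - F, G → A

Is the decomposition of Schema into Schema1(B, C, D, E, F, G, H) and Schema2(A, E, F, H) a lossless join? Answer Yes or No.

Schema1 ∩ Schema2 = {E, F, H}; its closure under F is {A, B, C, D, E, F, G, H}.
Schema1 is contained in that closure, so Schema1 ∩ Schema2 → Schema1 holds and the join is lossless.

Yes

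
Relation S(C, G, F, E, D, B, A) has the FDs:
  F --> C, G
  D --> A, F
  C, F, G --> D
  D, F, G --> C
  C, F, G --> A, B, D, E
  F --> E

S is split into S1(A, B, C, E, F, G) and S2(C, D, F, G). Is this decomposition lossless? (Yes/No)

Common attributes: {C, F, G}; their closure is {A, B, C, D, E, F, G}.
This includes all of S1, so the common attributes are a superkey of S1 — the join is lossless.

Yes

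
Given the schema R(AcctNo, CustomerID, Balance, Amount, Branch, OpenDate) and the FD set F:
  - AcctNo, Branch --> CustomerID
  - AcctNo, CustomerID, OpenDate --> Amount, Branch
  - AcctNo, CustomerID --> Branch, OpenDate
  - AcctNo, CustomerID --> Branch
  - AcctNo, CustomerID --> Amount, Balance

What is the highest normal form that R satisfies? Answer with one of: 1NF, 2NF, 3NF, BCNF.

Candidate keys: {AcctNo, Branch}, {AcctNo, CustomerID}. Prime attributes: {AcctNo, Branch, CustomerID}.
Each dependency's left side is a superkey — BCNF holds.

BCNF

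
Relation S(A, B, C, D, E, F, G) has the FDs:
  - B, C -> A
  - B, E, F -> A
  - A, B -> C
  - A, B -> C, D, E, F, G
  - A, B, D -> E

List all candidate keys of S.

{A, B}, {B, C}, {B, E, F}

{B} never appears on the right of any FD, so every key must include it.
Closure of {A, B} is {A, B, C, D, E, F, G}, the whole schema; {A, B} is a candidate key.
Closure of {B, C} is {A, B, C, D, E, F, G}, the whole schema; {B, C} is a candidate key.
Closure of {B, E, F} is {A, B, C, D, E, F, G}, the whole schema; {B, E, F} is a candidate key.
No proper subset of any of these is a key, and no other minimal superkey exists.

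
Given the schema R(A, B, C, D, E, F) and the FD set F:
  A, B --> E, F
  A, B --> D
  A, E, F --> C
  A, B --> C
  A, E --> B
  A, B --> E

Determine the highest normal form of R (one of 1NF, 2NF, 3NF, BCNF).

BCNF

Candidate keys: {A, B}, {A, E}. Prime attributes: {A, B, E}.
The left-hand side of every FD is a superkey, so BCNF is satisfied.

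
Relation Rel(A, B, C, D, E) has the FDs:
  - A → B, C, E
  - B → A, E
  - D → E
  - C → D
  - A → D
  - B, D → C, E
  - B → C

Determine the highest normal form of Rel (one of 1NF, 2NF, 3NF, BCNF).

2NF

Candidate keys: {A}, {B}. Prime attributes: {A, B}.
For D → E we have {D}⁺ = {D, E}; {D} is not a superkey, so BCNF fails.
D → E determines the non-prime attribute {E} from a non-superkey — 3NF is violated.
With only single-attribute keys there can be no partial dependency, so 2NF holds.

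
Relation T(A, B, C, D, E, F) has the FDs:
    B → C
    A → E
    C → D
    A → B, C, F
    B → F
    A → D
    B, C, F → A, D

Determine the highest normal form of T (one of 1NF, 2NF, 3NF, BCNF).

Candidate keys: {A}, {B}. Prime attributes: {A, B}.
C → D breaks BCNF: {C}⁺ = {C, D}, so {C} is not a superkey.
C → D determines the non-prime attribute {D} from a non-superkey — 3NF is violated.
With only single-attribute keys there can be no partial dependency, so 2NF holds.

2NF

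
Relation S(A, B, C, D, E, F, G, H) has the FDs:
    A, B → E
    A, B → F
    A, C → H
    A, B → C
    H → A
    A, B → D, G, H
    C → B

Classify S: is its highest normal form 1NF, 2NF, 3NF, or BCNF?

3NF

Candidate keys: {A, B}, {A, C}, {B, H}, {C, H}. Prime attributes: {A, B, C, H}.
H → A breaks BCNF: {H}⁺ = {A, H}, so {H} is not a superkey.
Its right-hand attributes {A} are all prime, as are those of every other non-superkey FD — the relation is in 3NF.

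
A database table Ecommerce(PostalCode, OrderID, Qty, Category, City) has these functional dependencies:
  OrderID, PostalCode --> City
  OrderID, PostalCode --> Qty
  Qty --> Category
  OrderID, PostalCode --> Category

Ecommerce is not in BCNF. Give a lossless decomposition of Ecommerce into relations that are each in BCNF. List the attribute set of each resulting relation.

Candidate key of the original relation: {OrderID, PostalCode}.
{Category, City, OrderID, PostalCode, Qty}: {Qty} determines {Category, Qty} here but is not a superkey — split on Qty --> Category, giving {Category, Qty} and {City, OrderID, PostalCode, Qty}.
{Category, Qty} is in BCNF.
{City, OrderID, PostalCode, Qty} is in BCNF.

{Category, Qty}; {City, OrderID, PostalCode, Qty}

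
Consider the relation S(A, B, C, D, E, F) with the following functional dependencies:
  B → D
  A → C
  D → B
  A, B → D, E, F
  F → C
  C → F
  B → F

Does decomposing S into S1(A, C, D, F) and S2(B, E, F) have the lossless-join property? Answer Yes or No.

The shared attributes are {F} and {F}⁺ = {C, F}.
S1 ⊄ {C, F} and S2 ⊄ {C, F}, so the split is lossy.

No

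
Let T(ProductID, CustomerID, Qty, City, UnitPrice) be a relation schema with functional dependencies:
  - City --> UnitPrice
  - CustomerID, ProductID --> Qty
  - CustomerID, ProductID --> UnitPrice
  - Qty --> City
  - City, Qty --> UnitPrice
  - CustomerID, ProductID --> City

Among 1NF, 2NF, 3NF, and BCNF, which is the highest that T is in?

Candidate key: {CustomerID, ProductID}. Prime attributes: {CustomerID, ProductID}.
For City --> UnitPrice we have {City}⁺ = {City, UnitPrice}; {City} is not a superkey, so BCNF fails.
City --> UnitPrice has non-prime {UnitPrice} on the right and a non-superkey on the left, so 3NF fails.
Checking every proper subset of each key, none determines a non-prime attribute — 2NF is satisfied.

2NF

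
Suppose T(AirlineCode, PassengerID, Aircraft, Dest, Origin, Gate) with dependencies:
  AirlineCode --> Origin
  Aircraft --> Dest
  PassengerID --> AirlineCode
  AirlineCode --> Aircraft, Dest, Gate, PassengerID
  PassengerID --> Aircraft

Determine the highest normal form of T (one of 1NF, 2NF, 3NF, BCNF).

2NF

Candidate keys: {AirlineCode}, {PassengerID}. Prime attributes: {AirlineCode, PassengerID}.
For Aircraft --> Dest we have {Aircraft}⁺ = {Aircraft, Dest}; {Aircraft} is not a superkey, so BCNF fails.
Aircraft --> Dest has non-prime {Dest} on the right and a non-superkey on the left, so 3NF fails.
With only single-attribute keys there can be no partial dependency, so 2NF holds.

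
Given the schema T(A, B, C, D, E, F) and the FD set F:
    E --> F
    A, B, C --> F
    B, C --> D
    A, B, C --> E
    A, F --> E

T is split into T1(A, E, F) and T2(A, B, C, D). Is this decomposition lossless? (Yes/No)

The shared attributes are {A} and {A}⁺ = {A}.
Neither T1 nor T2 is contained in that closure, so the decomposition is lossy.

No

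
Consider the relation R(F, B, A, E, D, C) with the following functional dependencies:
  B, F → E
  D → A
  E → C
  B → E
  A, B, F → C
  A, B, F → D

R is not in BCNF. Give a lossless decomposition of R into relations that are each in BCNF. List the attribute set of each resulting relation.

{A, D}; {B, D, F}; {B, E}; {C, E}

Candidate keys of the original relation: {A, B, F}, {B, D, F}.
In {A, B, C, D, E, F}, {B, F} is not a superkey ({B, F}⁺ restricted to this set is {B, C, E, F}), so split on B, F → C, E into {B, C, E, F} and {A, B, D, F}.
In {B, C, E, F}, {E} is not a superkey ({E}⁺ restricted to this set is {C, E}), so split on E → C into {C, E} and {B, E, F}.
{C, E} has no BCNF violation.
In {B, E, F}, {B} is not a superkey ({B}⁺ restricted to this set is {B, E}), so split on B → E into {B, E} and {B, F}.
{B, E} has no BCNF violation.
{B, F} has no BCNF violation.
In {A, B, D, F}, {D} is not a superkey ({D}⁺ restricted to this set is {A, D}), so split on D → A into {A, D} and {B, D, F}.
{A, D} has no BCNF violation.
{B, D, F} has no BCNF violation.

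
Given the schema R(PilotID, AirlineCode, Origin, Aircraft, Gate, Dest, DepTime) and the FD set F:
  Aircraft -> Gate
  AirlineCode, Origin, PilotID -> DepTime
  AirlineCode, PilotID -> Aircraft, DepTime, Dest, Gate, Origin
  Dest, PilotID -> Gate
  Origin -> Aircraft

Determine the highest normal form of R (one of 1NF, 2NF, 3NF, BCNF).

2NF

Candidate key: {AirlineCode, PilotID}. Prime attributes: {AirlineCode, PilotID}.
For Aircraft -> Gate we have {Aircraft}⁺ = {Aircraft, Gate}; {Aircraft} is not a superkey, so BCNF fails.
Because {Gate} is non-prime and the left side of Aircraft -> Gate is not a superkey, the relation is not in 3NF.
Checking every proper subset of each key, none determines a non-prime attribute — 2NF is satisfied.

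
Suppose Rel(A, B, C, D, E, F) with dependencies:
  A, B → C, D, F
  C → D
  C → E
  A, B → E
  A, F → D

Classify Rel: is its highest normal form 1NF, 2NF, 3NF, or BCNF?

Candidate key: {A, B}. Prime attributes: {A, B}.
For C → D we have {C}⁺ = {C, D, E}; {C} is not a superkey, so BCNF fails.
Because {D} is non-prime and the left side of C → D is not a superkey, the relation is not in 3NF.
Checking every proper subset of each key, none determines a non-prime attribute — 2NF is satisfied.

2NF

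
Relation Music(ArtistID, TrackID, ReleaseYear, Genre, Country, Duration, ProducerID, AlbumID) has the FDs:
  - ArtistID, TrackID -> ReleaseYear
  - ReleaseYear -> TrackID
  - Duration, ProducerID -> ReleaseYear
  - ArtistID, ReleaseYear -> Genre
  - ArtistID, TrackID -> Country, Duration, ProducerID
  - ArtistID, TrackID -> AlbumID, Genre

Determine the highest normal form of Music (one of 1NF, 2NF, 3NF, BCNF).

Candidate keys: {ArtistID, Duration, ProducerID}, {ArtistID, ReleaseYear}, {ArtistID, TrackID}. Prime attributes: {ArtistID, Duration, ProducerID, ReleaseYear, TrackID}.
ReleaseYear -> TrackID: {ReleaseYear}⁺ = {ReleaseYear, TrackID}, which is not all of the attributes, so the left side is not a superkey — BCNF is violated.
Its right-hand attributes {TrackID} are all prime, as are those of every other non-superkey FD — the relation is in 3NF.

3NF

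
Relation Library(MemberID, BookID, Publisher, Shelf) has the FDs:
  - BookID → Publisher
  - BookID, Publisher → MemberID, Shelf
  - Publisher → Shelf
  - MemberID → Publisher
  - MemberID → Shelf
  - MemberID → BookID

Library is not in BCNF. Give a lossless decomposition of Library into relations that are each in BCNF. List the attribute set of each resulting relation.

Candidate keys of the original relation: {BookID}, {MemberID}.
{BookID, MemberID, Publisher, Shelf}: {Publisher} determines {Publisher, Shelf} here but is not a superkey — split on Publisher → Shelf, giving {Publisher, Shelf} and {BookID, MemberID, Publisher}.
{Publisher, Shelf}: every determinant is a superkey — BCNF.
{BookID, MemberID, Publisher}: every determinant is a superkey — BCNF.

{BookID, MemberID, Publisher}; {Publisher, Shelf}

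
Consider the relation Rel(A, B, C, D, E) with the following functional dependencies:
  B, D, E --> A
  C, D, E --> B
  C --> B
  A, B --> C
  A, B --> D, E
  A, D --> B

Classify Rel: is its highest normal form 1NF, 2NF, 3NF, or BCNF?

Candidate keys: {A, B}, {A, C}, {A, D}, {B, D, E}, {C, D, E}. Prime attributes: {A, B, C, D, E}.
For C --> B we have {C}⁺ = {B, C}; {C} is not a superkey, so BCNF fails.
Since {B} ⊆ prime attributes and every other non-superkey FD also has a prime right side, the schema is in 3NF.

3NF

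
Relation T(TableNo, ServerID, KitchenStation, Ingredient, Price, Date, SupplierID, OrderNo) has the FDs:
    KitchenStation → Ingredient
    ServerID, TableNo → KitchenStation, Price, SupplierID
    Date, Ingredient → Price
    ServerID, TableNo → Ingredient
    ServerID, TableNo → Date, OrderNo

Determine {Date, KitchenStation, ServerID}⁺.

Start with {Date, KitchenStation, ServerID}.
KitchenStation → Ingredient applies; add {Ingredient} → now {Date, Ingredient, KitchenStation, ServerID}.
Date, Ingredient → Price applies; add {Price} → now {Date, Ingredient, KitchenStation, Price, ServerID}.
No further FD applies.

{Date, Ingredient, KitchenStation, Price, ServerID}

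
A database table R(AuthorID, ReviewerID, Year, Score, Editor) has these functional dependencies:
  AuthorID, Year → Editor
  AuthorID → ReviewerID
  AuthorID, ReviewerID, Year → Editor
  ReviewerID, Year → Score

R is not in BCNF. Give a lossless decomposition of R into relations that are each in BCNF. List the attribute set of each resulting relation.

Candidate key of the original relation: {AuthorID, Year}.
{AuthorID, Editor, ReviewerID, Score, Year}: {AuthorID} determines {AuthorID, ReviewerID} here but is not a superkey — split on AuthorID → ReviewerID, giving {AuthorID, ReviewerID} and {AuthorID, Editor, Score, Year}.
{AuthorID, ReviewerID} is in BCNF.
{AuthorID, Editor, Score, Year} is in BCNF.

{AuthorID, Editor, Score, Year}; {AuthorID, ReviewerID}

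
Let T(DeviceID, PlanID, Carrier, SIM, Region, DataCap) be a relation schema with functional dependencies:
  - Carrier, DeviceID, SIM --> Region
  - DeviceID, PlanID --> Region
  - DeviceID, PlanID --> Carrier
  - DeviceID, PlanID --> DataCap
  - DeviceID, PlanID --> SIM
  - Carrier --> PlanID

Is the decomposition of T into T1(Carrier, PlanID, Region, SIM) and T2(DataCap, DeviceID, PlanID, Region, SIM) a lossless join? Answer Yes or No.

The shared attributes are {PlanID, Region, SIM} and {PlanID, Region, SIM}⁺ = {PlanID, Region, SIM}.
Neither T1 nor T2 is contained in that closure, so the decomposition is lossy.

No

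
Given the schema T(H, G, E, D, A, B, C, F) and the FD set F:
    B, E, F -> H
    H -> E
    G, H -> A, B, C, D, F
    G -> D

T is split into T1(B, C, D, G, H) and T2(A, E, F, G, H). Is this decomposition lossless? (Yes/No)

Yes

The shared attributes are {G, H} and {G, H}⁺ = {A, B, C, D, E, F, G, H}.
T1 is contained in that closure, so T1 ∩ T2 -> T1 holds and the join is lossless.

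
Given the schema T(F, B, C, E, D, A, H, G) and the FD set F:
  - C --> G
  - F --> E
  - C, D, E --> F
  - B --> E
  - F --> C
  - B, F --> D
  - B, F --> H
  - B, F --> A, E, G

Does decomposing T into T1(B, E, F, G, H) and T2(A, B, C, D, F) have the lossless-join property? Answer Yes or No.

The shared attributes are {B, F} and {B, F}⁺ = {A, B, C, D, E, F, G, H}.
This includes all of T1, so the common attributes are a superkey of T1 — the join is lossless.

Yes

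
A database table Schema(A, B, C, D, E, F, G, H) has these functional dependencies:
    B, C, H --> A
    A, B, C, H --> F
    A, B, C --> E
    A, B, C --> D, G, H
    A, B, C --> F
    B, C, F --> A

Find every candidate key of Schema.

{B, C} never appear on the right of any FD, so every key must include all of them.
Closure of {A, B, C} is {A, B, C, D, E, F, G, H}, the whole schema; {A, B, C} is a candidate key.
Closure of {B, C, F} is {A, B, C, D, E, F, G, H}, the whole schema; {B, C, F} is a candidate key.
Closure of {B, C, H} is {A, B, C, D, E, F, G, H}, the whole schema; {B, C, H} is a candidate key.
These are minimal and exhaustive — every other superkey contains one of them.

{A, B, C}, {B, C, F}, {B, C, H}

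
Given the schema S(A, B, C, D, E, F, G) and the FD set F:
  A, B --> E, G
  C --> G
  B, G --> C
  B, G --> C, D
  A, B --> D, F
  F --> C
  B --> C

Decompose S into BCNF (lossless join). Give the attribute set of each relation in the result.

{A, B, E, F}; {B, D}; {C, F}; {C, G}

Candidate key of the original relation: {A, B}.
Within {A, B, C, D, E, F, G}: {C}⁺ ∩ {A, B, C, D, E, F, G} = {C, G}, not the whole set, so C --> G violates BCNF; decompose into {C, G} and {A, B, C, D, E, F}.
{C, G}: every determinant is a superkey — BCNF.
Within {A, B, C, D, E, F}: {F}⁺ ∩ {A, B, C, D, E, F} = {C, F}, not the whole set, so F --> C violates BCNF; decompose into {C, F} and {A, B, D, E, F}.
{C, F}: every determinant is a superkey — BCNF.
Within {A, B, D, E, F}: {B}⁺ ∩ {A, B, D, E, F} = {B, D}, not the whole set, so B --> D violates BCNF; decompose into {B, D} and {A, B, E, F}.
{B, D}: every determinant is a superkey — BCNF.
{A, B, E, F}: every determinant is a superkey — BCNF.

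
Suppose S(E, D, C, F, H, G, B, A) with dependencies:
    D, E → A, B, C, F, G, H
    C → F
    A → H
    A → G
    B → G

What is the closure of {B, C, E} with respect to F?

Start with {B, C, E}.
C → F applies; add {F} → now {B, C, E, F}.
B → G applies; add {G} → now {B, C, E, F, G}.
No further FD applies.

{B, C, E, F, G}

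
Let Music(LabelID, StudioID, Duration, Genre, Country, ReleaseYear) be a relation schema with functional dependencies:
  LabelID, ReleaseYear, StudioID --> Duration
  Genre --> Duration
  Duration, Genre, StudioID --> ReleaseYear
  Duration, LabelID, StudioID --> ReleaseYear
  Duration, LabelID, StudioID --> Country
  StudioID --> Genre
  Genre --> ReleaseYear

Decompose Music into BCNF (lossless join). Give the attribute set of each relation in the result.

{Country, LabelID, StudioID}; {Duration, Genre, ReleaseYear}; {Genre, StudioID}

Candidate key of the original relation: {LabelID, StudioID}.
{Country, Duration, Genre, LabelID, ReleaseYear, StudioID}: {Genre} determines {Duration, Genre, ReleaseYear} here but is not a superkey — split on Genre --> Duration, ReleaseYear, giving {Duration, Genre, ReleaseYear} and {Country, Genre, LabelID, StudioID}.
{Duration, Genre, ReleaseYear} has no BCNF violation.
{Country, Genre, LabelID, StudioID}: {StudioID} determines {Genre, StudioID} here but is not a superkey — split on StudioID --> Genre, giving {Genre, StudioID} and {Country, LabelID, StudioID}.
{Genre, StudioID} has no BCNF violation.
{Country, LabelID, StudioID} has no BCNF violation.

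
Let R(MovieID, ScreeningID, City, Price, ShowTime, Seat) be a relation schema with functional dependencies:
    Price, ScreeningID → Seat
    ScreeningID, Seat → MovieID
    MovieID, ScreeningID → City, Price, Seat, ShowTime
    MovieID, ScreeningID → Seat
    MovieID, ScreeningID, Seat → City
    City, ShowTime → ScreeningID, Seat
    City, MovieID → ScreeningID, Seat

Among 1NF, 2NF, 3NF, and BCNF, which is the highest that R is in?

Candidate keys: {City, MovieID}, {City, ShowTime}, {MovieID, ScreeningID}, {Price, ScreeningID}, {ScreeningID, Seat}. Prime attributes: {City, MovieID, Price, ScreeningID, Seat, ShowTime}.
The left-hand side of every FD is a superkey, so BCNF is satisfied.

BCNF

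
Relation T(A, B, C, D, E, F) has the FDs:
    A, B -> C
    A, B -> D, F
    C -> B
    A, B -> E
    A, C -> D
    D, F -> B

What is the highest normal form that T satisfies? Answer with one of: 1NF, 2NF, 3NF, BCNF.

Candidate keys: {A, B}, {A, C}, {A, D, F}. Prime attributes: {A, B, C, D, F}.
For C -> B we have {C}⁺ = {B, C}; {C} is not a superkey, so BCNF fails.
Since {B} ⊆ prime attributes and every other non-superkey FD also has a prime right side, the schema is in 3NF.

3NF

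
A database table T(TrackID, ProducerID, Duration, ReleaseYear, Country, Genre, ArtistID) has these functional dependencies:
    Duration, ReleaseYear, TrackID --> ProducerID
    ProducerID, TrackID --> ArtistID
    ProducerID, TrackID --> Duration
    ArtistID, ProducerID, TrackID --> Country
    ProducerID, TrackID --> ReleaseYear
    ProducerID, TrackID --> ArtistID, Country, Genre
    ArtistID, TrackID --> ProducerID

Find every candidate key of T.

{ArtistID, TrackID}, {Duration, ReleaseYear, TrackID}, {ProducerID, TrackID}

{TrackID} never appears on the right of any FD, so every key must include it.
{ArtistID, TrackID}⁺ = {ArtistID, Country, Duration, Genre, ProducerID, ReleaseYear, TrackID}, which is every attribute, so {ArtistID, TrackID} is a candidate key.
{ProducerID, TrackID}⁺ = {ArtistID, Country, Duration, Genre, ProducerID, ReleaseYear, TrackID}, which is every attribute, so {ProducerID, TrackID} is a candidate key.
{Duration, ReleaseYear, TrackID}⁺ = {ArtistID, Country, Duration, Genre, ProducerID, ReleaseYear, TrackID}, which is every attribute, so {Duration, ReleaseYear, TrackID} is a candidate key.
These are minimal and exhaustive — every other superkey contains one of them.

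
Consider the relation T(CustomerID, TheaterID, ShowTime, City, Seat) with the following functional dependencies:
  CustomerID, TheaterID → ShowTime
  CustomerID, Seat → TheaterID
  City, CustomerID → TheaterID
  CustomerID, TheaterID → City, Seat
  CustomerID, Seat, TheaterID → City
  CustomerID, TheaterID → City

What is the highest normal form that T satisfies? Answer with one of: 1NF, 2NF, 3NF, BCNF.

BCNF

Candidate keys: {City, CustomerID}, {CustomerID, Seat}, {CustomerID, TheaterID}. Prime attributes: {City, CustomerID, Seat, TheaterID}.
The left-hand side of every FD is a superkey, so BCNF is satisfied.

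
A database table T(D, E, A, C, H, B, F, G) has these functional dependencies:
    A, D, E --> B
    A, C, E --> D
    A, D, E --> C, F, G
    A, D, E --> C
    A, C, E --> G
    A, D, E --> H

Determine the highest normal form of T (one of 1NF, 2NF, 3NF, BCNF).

Candidate keys: {A, C, E}, {A, D, E}. Prime attributes: {A, C, D, E}.
The left-hand side of every FD is a superkey, so BCNF is satisfied.

BCNF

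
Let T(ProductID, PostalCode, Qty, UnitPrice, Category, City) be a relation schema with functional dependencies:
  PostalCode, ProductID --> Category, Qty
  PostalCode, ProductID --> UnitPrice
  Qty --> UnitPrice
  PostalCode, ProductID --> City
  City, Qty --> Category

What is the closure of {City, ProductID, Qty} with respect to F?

Start with {City, ProductID, Qty}.
Qty --> UnitPrice applies; add {UnitPrice} → now {City, ProductID, Qty, UnitPrice}.
City, Qty --> Category applies; add {Category} → now {Category, City, ProductID, Qty, UnitPrice}.
No further FD applies.

{Category, City, ProductID, Qty, UnitPrice}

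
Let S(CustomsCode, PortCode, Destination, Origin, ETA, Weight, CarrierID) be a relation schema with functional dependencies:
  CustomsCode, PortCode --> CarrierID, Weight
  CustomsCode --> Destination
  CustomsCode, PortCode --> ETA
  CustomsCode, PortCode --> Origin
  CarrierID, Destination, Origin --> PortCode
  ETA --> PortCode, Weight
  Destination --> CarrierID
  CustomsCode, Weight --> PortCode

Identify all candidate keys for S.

Attributes never on any right-hand side: {CustomsCode} — every candidate key must contain it.
Closure of {CustomsCode, ETA} is {CarrierID, CustomsCode, Destination, ETA, Origin, PortCode, Weight}, the whole schema; {CustomsCode, ETA} is a candidate key.
Closure of {CustomsCode, Origin} is {CarrierID, CustomsCode, Destination, ETA, Origin, PortCode, Weight}, the whole schema; {CustomsCode, Origin} is a candidate key.
Closure of {CustomsCode, PortCode} is {CarrierID, CustomsCode, Destination, ETA, Origin, PortCode, Weight}, the whole schema; {CustomsCode, PortCode} is a candidate key.
Closure of {CustomsCode, Weight} is {CarrierID, CustomsCode, Destination, ETA, Origin, PortCode, Weight}, the whole schema; {CustomsCode, Weight} is a candidate key.
No proper subset of any of these is a key, and no other minimal superkey exists.

{CustomsCode, ETA}, {CustomsCode, Origin}, {CustomsCode, PortCode}, {CustomsCode, Weight}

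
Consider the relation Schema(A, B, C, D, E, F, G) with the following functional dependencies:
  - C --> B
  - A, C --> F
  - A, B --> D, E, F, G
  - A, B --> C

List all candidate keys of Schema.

{A} never appears on the right of any FD, so every key must include it.
{A, B}⁺ = {A, B, C, D, E, F, G}, which is every attribute, so {A, B} is a candidate key.
{A, C}⁺ = {A, B, C, D, E, F, G}, which is every attribute, so {A, C} is a candidate key.
No proper subset of any of these is a key, and no other minimal superkey exists.

{A, B}, {A, C}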